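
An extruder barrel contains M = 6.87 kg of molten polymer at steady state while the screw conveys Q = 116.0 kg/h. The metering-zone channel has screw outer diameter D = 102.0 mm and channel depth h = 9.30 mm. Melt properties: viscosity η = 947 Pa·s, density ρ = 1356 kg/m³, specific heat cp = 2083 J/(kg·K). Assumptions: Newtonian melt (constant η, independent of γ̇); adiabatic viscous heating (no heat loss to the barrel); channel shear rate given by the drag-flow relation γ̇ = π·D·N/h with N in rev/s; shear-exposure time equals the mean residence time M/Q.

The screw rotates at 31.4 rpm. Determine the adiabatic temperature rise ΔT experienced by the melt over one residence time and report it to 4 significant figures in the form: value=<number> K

value=23.24 K

Convert throughput: Q = 116.0 kg/h = 116.0/3600 = 0.0322222 kg/s
Mean residence time: t_res = M/Q_s = 6.87 kg / 0.0322222 kg/s = 213.207 s
Convert to SI: D = 0.102 m, h = 0.0093 m, N = 31.4/60 = 0.523333 rev/s
γ̇ = π·D·N / h = π · 0.102 · 0.523333 / 0.0093 = 18.0321 s⁻¹
ΔT = η·γ̇²·t_res / (ρ·cp) = 947 · (18.0321)² · 213.207 / (1356 · 2083) = 23.2431 K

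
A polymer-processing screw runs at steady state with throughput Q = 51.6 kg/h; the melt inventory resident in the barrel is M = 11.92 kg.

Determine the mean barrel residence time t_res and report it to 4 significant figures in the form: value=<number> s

value=831.6 s

Q_s = Q / 3600 = 51.6 / 3600 = 0.0143333 kg/s
t_res = M / Q_s = 11.92 ÷ 0.0143333 = 831.628 s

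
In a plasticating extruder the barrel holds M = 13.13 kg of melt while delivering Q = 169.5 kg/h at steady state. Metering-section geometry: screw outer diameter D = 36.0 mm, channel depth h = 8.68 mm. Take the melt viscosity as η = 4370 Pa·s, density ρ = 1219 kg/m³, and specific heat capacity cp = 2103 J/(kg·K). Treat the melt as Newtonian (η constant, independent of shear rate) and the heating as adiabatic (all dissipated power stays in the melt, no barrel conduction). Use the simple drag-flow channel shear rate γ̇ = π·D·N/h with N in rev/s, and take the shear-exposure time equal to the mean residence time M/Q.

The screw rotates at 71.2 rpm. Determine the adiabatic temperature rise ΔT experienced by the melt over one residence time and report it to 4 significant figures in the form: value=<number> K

Throughput in SI: Q_s = 169.5 kg/h ÷ 3600 s/h = 0.0470833 kg/s
Mean residence time: t_res = M/Q_s = 13.13 kg / 0.0470833 kg/s = 278.867 s
D = 36.0 mm = 0.036 m;  h = 8.68 mm = 0.00868 m;  N = 71.2 rpm / 60 = 1.18667 rev/s
γ̇ = π D N / h = (π)(0.036)(1.18667) / 0.00868 = 15.4618 s⁻¹
ΔT = η·γ̇²·t_res/(ρ·cp) = [4370 × 15.4618² × 278.867] / [1219 × 2103] = 113.647 K

value=113.6 K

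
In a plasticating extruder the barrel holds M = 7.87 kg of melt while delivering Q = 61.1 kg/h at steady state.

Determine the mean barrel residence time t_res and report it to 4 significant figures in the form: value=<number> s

value=463.7 s

Convert throughput: Q = 61.1 kg/h = 61.1/3600 = 0.0169722 kg/s
t_res = M / Q_s = 7.87 ÷ 0.0169722 = 463.699 s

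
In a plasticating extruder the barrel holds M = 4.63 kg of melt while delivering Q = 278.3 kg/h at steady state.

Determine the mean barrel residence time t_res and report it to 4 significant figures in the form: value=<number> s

Q_s = Q / 3600 = 278.3 / 3600 = 0.0773056 kg/s
t_res = M / Q_s = 4.63 / 0.0773056 = 59.8922 s

value=59.89 s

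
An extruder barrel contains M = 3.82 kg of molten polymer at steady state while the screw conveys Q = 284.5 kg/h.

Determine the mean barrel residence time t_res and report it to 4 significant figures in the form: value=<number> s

value=48.34 s

Convert throughput: Q = 284.5 kg/h = 284.5/3600 = 0.0790278 kg/s
t_res = M / Q_s = 3.82 / 0.0790278 = 48.3374 s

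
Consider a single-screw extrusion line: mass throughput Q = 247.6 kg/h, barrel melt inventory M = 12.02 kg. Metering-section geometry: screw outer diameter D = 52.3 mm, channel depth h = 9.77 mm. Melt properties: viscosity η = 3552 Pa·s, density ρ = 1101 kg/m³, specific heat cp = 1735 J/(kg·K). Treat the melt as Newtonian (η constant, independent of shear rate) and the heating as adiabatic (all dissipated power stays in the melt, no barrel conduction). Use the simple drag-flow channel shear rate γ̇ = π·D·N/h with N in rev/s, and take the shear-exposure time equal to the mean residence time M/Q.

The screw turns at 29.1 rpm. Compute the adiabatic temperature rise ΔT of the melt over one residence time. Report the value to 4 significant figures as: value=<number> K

Throughput in SI: Q_s = 247.6 kg/h ÷ 3600 s/h = 0.0687778 kg/s
t_res = M / Q_s = 12.02 / 0.0687778 = 174.766 s
Convert to SI: D = 0.0523 m, h = 0.00977 m, N = 29.1/60 = 0.485 rev/s
γ̇ = π·D·N / h = π · 0.0523 · 0.485 / 0.00977 = 8.1564 s⁻¹
ΔT = η·γ̇²·t_res/(ρ·cp) = [3552 × 8.1564² × 174.766] / [1101 × 1735] = 21.6192 K

value=21.62 K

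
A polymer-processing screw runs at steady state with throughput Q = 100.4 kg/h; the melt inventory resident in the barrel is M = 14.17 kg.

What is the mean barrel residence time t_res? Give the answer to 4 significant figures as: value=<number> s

Q_s = Q / 3600 = 100.4 / 3600 = 0.0278889 kg/s
t_res = M / Q_s = 14.17 ÷ 0.0278889 = 508.088 s

value=508.1 s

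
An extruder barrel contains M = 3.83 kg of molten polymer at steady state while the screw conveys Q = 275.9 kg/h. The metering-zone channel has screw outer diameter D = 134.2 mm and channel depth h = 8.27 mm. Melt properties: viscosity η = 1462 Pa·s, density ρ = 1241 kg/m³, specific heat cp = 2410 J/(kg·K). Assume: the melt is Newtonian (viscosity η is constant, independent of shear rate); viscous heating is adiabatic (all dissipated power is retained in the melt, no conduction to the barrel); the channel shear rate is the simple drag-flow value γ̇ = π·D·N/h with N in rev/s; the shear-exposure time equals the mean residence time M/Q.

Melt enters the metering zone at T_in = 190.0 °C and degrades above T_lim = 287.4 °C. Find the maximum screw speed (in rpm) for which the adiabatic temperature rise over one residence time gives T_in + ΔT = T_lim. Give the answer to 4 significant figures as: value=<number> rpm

value=74.32 rpm

Convert throughput: Q = 275.9 kg/h = 275.9/3600 = 0.0766389 kg/s
Mean residence time: t_res = M/Q_s = 3.83 kg / 0.0766389 kg/s = 49.9746 s
D = 134.2 mm = 0.1342 m;  h = 8.27 mm = 0.00827 m
Allowable rise: ΔT_a = T_lim − T_in = 287.4 − 190.0 = 97.4 K
γ̇_max² = ΔT_a·ρ·cp/(η·t_res) = 97.4·1241·2410/(1462·49.9746) = 3987.04 s⁻²
γ̇_max = sqrt(3987.04) = 63.143 s⁻¹
N_max = γ̇_max·h / (π·D) = 63.143 · 0.00827 / (π · 0.1342) = 1.23859 rev/s = 74.3156 rpm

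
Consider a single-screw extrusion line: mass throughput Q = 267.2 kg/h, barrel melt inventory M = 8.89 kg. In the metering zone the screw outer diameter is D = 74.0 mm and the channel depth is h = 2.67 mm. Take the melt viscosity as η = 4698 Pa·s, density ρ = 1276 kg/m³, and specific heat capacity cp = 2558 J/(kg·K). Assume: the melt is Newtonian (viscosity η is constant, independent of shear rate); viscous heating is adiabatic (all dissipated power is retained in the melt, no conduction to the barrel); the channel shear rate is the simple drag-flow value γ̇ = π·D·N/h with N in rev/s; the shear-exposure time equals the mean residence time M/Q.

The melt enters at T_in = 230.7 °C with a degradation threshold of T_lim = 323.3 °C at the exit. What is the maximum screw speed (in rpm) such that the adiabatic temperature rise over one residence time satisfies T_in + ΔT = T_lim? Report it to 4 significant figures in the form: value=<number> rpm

value=15.97 rpm

Convert throughput: Q = 267.2 kg/h = 267.2/3600 = 0.0742222 kg/s
Mean residence time: t_res = M/Q_s = 8.89 kg / 0.0742222 kg/s = 119.775 s
Geometry in SI: D = 74.0 mm → 0.074 m, h = 2.67 mm → 0.00267 m
ΔT_a = T_lim − T_in = 323.3 − 230.7 = 92.6 K
Invert ΔT = ηγ̇²t_res/(ρcp) for γ̇: γ̇_max² = ΔT_a ρ cp / (η t_res) = 92.6·1276·2558 / (4698·119.775) = 537.132 s⁻²
γ̇_max = sqrt(537.132) = 23.1761 s⁻¹
N_max = γ̇_max·h / (π·D) = 23.1761 · 0.00267 / (π · 0.074) = 0.266177 rev/s = 15.9706 rpm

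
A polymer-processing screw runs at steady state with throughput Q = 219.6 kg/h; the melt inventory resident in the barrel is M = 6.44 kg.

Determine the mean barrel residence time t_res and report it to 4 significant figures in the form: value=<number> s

value=105.6 s

Throughput in SI: Q_s = 219.6 kg/h ÷ 3600 s/h = 0.061 kg/s
t_res = M / Q_s = 6.44 / 0.061 = 105.574 s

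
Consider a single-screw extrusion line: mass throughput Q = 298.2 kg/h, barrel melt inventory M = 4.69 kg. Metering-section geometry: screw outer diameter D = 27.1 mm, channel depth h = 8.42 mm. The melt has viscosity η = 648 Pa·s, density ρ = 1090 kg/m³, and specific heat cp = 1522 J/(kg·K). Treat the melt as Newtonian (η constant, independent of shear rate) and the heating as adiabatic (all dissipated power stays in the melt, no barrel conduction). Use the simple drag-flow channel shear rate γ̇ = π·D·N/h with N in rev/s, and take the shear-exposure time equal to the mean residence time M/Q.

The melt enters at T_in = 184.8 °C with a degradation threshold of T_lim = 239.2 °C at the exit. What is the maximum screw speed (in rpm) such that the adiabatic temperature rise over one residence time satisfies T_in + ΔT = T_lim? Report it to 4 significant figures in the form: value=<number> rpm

value=294.3 rpm

Q_s = Q / 3600 = 298.2 / 3600 = 0.0828333 kg/s
Mean residence time: t_res = M/Q_s = 4.69 kg / 0.0828333 kg/s = 56.6197 s
Geometry in SI: D = 27.1 mm → 0.0271 m, h = 8.42 mm → 0.00842 m
ΔT_a = T_lim − T_in = 239.2 °C − 184.8 °C = 54.4 K
γ̇_max² = ΔT_a·ρ·cp/(η·t_res) = 54.4·1090·1522/(648·56.6197) = 2459.79 s⁻²
γ̇_max = sqrt(2459.79) = 49.5962 s⁻¹
Solve γ̇ = πDN/h for N: N_max = γ̇_max·h/(π·D) = 49.5962 × 0.00842 / (π × 0.0271) = 4.90503 rev/s = 294.302 rpm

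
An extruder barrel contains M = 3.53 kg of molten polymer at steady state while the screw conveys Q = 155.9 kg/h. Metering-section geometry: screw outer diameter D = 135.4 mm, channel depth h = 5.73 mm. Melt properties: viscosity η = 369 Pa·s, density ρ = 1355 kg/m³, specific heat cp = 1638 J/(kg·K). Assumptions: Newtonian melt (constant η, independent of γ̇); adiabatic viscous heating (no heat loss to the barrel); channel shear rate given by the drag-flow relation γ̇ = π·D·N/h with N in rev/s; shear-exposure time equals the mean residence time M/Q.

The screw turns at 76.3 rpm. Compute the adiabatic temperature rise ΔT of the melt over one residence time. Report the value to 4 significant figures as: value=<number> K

value=120.8 K

Convert throughput: Q = 155.9 kg/h = 155.9/3600 = 0.0433056 kg/s
t_res = M / Q_s = 3.53 ÷ 0.0433056 = 81.5138 s
Convert to SI: D = 0.1354 m, h = 0.00573 m, N = 76.3/60 = 1.27167 rev/s
γ̇ = π·D·N / h = π · 0.1354 · 1.27167 / 0.00573 = 94.4033 s⁻¹
Adiabatic rise: ΔT = η γ̇² t_res / (ρ cp) = 369·(94.4033)²·81.5138 / (1355·1638) = 120.775 K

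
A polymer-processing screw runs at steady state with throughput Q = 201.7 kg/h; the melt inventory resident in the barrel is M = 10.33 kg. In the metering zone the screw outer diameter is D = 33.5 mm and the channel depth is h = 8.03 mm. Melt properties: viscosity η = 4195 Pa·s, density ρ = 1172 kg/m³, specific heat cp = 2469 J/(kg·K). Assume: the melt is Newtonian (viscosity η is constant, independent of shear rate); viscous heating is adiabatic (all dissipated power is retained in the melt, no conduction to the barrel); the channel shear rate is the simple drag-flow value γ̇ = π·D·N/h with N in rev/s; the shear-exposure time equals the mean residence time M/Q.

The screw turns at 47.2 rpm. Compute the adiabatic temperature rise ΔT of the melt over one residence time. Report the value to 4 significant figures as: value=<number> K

value=28.41 K

Q_s = Q / 3600 = 201.7 / 3600 = 0.0560278 kg/s
t_res = M / Q_s = 10.33 / 0.0560278 = 184.373 s
Geometry in metres: D = 33.5 mm → 0.0335 m, h = 8.03 mm → 0.00803 m; screw speed N = 47.2 rpm = 0.786667 rev/s
γ̇ = π D N / h = (π)(0.0335)(0.786667) / 0.00803 = 10.3103 s⁻¹
ΔT = η·γ̇²·t_res/(ρ·cp) = [4195 × 10.3103² × 184.373] / [1172 × 2469] = 28.4132 K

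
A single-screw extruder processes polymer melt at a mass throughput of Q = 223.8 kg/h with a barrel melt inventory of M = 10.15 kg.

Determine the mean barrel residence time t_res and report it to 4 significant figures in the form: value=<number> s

value=163.3 s

Throughput in SI: Q_s = 223.8 kg/h ÷ 3600 s/h = 0.0621667 kg/s
Mean residence time: t_res = M/Q_s = 10.15 kg / 0.0621667 kg/s = 163.271 s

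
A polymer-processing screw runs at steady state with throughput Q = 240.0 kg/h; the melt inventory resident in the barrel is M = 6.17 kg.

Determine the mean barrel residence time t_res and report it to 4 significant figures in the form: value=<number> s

value=92.55 s

Q_s = Q / 3600 = 240.0 / 3600 = 0.0666667 kg/s
Mean residence time: t_res = M/Q_s = 6.17 kg / 0.0666667 kg/s = 92.55 s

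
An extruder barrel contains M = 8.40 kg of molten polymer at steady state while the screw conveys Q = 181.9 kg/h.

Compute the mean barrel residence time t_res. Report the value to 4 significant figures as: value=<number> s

value=166.2 s

Q_s = Q / 3600 = 181.9 / 3600 = 0.0505278 kg/s
t_res = M / Q_s = 8.40 ÷ 0.0505278 = 166.245 s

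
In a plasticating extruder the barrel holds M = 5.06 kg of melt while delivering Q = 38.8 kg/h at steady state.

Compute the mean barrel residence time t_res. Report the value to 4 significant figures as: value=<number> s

value=469.5 s

Convert throughput: Q = 38.8 kg/h = 38.8/3600 = 0.0107778 kg/s
t_res = M / Q_s = 5.06 ÷ 0.0107778 = 469.485 s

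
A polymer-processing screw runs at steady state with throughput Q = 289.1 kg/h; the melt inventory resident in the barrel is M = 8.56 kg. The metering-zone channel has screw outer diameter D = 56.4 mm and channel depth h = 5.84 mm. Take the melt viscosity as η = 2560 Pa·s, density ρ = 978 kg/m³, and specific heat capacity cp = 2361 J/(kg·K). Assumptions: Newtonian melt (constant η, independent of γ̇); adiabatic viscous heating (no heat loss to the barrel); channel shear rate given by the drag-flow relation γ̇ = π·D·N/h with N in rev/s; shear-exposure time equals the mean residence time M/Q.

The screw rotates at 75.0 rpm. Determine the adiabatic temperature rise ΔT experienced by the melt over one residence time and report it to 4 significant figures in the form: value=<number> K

value=170.0 K

Q_s = Q / 3600 = 289.1 / 3600 = 0.0803056 kg/s
t_res = M / Q_s = 8.56 / 0.0803056 = 106.593 s
D = 56.4 mm = 0.0564 m;  h = 5.84 mm = 0.00584 m;  N = 75.0 rpm / 60 = 1.25 rev/s
γ̇ = π D N / h = (π)(0.0564)(1.25) / 0.00584 = 37.925 s⁻¹
ΔT = η·γ̇²·t_res/(ρ·cp) = [2560 × 37.925² × 106.593] / [978 × 2361] = 169.975 K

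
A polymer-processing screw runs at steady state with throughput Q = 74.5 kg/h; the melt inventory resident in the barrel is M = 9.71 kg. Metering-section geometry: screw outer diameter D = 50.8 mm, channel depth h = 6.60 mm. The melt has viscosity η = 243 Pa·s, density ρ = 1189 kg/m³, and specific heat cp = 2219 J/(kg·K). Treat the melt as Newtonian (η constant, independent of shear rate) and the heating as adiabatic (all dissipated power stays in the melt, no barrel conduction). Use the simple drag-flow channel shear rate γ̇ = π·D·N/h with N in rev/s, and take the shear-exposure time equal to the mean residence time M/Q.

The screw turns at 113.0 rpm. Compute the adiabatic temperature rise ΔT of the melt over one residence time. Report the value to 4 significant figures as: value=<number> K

Q_s = Q / 3600 = 74.5 / 3600 = 0.0206944 kg/s
t_res = M / Q_s = 9.71 ÷ 0.0206944 = 469.208 s
Convert to SI: D = 0.0508 m, h = 0.0066 m, N = 113.0/60 = 1.88333 rev/s
Shear rate: γ̇ = πDN/h = π·0.0508·1.88333/0.0066 = 45.5404 s⁻¹
ΔT = η·γ̇²·t_res / (ρ·cp) = 243 · (45.5404)² · 469.208 / (1189 · 2219) = 89.6244 K

value=89.62 K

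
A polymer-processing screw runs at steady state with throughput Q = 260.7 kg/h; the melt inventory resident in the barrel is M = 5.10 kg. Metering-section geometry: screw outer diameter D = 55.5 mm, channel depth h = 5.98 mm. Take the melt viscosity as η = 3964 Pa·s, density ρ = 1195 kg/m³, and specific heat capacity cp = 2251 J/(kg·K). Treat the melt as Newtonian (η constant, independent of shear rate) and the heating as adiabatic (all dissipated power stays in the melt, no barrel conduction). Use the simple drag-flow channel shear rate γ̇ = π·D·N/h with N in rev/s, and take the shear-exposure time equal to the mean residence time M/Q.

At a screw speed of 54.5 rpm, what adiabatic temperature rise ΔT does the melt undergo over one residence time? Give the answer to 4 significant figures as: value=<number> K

Q_s = Q / 3600 = 260.7 / 3600 = 0.0724167 kg/s
t_res = M / Q_s = 5.10 / 0.0724167 = 70.4258 s
Geometry in metres: D = 55.5 mm → 0.0555 m, h = 5.98 mm → 0.00598 m; screw speed N = 54.5 rpm = 0.908333 rev/s
γ̇ = π·D·N / h = π · 0.0555 · 0.908333 / 0.00598 = 26.4842 s⁻¹
Adiabatic rise: ΔT = η γ̇² t_res / (ρ cp) = 3964·(26.4842)²·70.4258 / (1195·2251) = 72.794 K

value=72.79 K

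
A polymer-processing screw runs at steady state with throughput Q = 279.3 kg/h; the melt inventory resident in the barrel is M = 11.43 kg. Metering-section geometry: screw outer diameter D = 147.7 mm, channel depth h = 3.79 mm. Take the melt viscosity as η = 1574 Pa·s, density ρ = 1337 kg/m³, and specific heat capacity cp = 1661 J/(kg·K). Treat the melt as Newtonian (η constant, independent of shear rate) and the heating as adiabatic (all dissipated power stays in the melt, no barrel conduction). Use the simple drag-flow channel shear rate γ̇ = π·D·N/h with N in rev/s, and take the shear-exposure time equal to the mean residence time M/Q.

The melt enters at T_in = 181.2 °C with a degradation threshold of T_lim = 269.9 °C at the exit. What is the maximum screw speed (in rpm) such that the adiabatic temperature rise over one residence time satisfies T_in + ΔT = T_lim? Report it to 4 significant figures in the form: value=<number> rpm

value=14.28 rpm

Convert throughput: Q = 279.3 kg/h = 279.3/3600 = 0.0775833 kg/s
t_res = M / Q_s = 11.43 ÷ 0.0775833 = 147.325 s
D = 147.7 mm = 0.1477 m;  h = 3.79 mm = 0.00379 m
ΔT_a = T_lim − T_in = 269.9 − 181.2 = 88.7 K
Invert ΔT = ηγ̇²t_res/(ρcp) for γ̇: γ̇_max² = ΔT_a ρ cp / (η t_res) = 88.7·1337·1661 / (1574·147.325) = 849.458 s⁻²
γ̇_max = √849.458 = 29.1455 s⁻¹
N_max = γ̇_max h / (πD) = 29.1455·0.00379/(π·0.1477) = 0.238056 rev/s → ×60 = 14.2834 rpm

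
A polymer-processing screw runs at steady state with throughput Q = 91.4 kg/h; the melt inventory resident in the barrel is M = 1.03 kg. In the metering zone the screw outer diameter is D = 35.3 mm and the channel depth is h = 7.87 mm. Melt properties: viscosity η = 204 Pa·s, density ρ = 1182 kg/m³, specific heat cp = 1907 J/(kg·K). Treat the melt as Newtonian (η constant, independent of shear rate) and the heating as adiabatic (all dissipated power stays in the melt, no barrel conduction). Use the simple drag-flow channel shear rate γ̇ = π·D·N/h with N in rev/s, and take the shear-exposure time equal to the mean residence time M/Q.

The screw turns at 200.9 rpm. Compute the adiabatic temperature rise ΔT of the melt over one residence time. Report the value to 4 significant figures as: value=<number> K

value=8.174 K

Throughput in SI: Q_s = 91.4 kg/h ÷ 3600 s/h = 0.0253889 kg/s
t_res = M / Q_s = 1.03 / 0.0253889 = 40.5689 s
Convert to SI: D = 0.0353 m, h = 0.00787 m, N = 200.9/60 = 3.34833 rev/s
γ̇ = π·D·N / h = π · 0.0353 · 3.34833 / 0.00787 = 47.1822 s⁻¹
Adiabatic rise: ΔT = η γ̇² t_res / (ρ cp) = 204·(47.1822)²·40.5689 / (1182·1907) = 8.17359 K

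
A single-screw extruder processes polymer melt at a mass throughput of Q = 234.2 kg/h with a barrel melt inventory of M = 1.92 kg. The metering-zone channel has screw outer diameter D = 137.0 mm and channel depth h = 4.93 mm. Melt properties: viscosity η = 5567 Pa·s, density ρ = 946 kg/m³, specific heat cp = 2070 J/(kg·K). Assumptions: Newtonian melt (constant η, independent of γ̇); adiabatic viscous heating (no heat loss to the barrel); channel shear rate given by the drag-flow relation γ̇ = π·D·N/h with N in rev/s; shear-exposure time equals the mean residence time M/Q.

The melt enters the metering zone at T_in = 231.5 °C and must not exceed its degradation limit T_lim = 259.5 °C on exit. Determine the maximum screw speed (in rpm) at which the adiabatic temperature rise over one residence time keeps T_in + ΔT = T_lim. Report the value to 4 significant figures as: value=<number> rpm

Convert throughput: Q = 234.2 kg/h = 234.2/3600 = 0.0650556 kg/s
Mean residence time: t_res = M/Q_s = 1.92 kg / 0.0650556 kg/s = 29.5132 s
Geometry in SI: D = 137.0 mm → 0.137 m, h = 4.93 mm → 0.00493 m
Allowable rise: ΔT_a = T_lim − T_in = 259.5 − 231.5 = 28 K
γ̇_max² = ΔT_a·ρ·cp / (η·t_res) = [28 × 946 × 2070] / [5567 × 29.5132] = 333.719 s⁻²
γ̇_max = √333.719 = 18.268 s⁻¹
N_max = γ̇_max·h / (π·D) = 18.268 · 0.00493 / (π · 0.137) = 0.209251 rev/s = 12.5551 rpm

value=12.56 rpm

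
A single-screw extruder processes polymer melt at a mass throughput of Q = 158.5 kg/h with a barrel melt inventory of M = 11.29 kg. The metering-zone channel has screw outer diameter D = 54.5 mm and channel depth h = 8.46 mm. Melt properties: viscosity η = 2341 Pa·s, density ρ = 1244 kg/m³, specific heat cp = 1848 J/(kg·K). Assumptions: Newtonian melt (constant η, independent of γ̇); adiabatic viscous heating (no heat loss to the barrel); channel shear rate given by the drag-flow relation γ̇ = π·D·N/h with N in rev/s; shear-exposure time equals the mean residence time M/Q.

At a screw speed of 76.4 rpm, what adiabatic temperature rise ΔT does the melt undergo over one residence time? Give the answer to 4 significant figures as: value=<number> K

value=173.4 K

Q_s = Q / 3600 = 158.5 / 3600 = 0.0440278 kg/s
t_res = M / Q_s = 11.29 / 0.0440278 = 256.429 s
Convert to SI: D = 0.0545 m, h = 0.00846 m, N = 76.4/60 = 1.27333 rev/s
γ̇ = π D N / h = (π)(0.0545)(1.27333) / 0.00846 = 25.7702 s⁻¹
Adiabatic rise: ΔT = η γ̇² t_res / (ρ cp) = 2341·(25.7702)²·256.429 / (1244·1848) = 173.413 K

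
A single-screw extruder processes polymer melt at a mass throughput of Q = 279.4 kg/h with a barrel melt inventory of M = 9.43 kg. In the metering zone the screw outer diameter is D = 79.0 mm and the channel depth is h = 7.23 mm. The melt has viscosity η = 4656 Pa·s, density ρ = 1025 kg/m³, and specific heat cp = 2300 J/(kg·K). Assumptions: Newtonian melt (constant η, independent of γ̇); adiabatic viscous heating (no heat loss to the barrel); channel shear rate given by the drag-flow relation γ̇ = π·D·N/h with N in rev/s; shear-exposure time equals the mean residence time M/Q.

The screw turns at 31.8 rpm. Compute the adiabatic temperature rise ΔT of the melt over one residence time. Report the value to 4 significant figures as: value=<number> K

Throughput in SI: Q_s = 279.4 kg/h ÷ 3600 s/h = 0.0776111 kg/s
t_res = M / Q_s = 9.43 / 0.0776111 = 121.503 s
Geometry in metres: D = 79.0 mm → 0.079 m, h = 7.23 mm → 0.00723 m; screw speed N = 31.8 rpm = 0.53 rev/s
γ̇ = π·D·N / h = π · 0.079 · 0.53 / 0.00723 = 18.1934 s⁻¹
ΔT = η·γ̇²·t_res/(ρ·cp) = [4656 × 18.1934² × 121.503] / [1025 × 2300] = 79.4288 K

value=79.43 K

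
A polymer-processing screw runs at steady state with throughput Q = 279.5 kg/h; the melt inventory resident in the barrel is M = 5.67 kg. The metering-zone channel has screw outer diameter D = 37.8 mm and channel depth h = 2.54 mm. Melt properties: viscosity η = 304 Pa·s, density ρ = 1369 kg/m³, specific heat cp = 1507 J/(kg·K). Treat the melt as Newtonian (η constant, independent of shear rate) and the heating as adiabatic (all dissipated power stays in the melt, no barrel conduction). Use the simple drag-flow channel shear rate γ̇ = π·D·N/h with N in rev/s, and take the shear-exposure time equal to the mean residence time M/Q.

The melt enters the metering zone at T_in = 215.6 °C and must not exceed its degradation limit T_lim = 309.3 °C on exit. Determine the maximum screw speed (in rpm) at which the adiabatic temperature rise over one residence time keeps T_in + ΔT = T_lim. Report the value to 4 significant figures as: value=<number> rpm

value=119.8 rpm

Q_s = Q / 3600 = 279.5 / 3600 = 0.0776389 kg/s
t_res = M / Q_s = 5.67 / 0.0776389 = 73.0304 s
Convert to metres: D = 0.0378 m, h = 0.00254 m
ΔT_a = T_lim − T_in = 309.3 °C − 215.6 °C = 93.7 K
γ̇_max² = ΔT_a·ρ·cp / (η·t_res) = [93.7 × 1369 × 1507] / [304 × 73.0304] = 8707.21 s⁻²
Take the square root: γ̇_max = √(8707.21) = 93.3124 s⁻¹
N_max = γ̇_max h / (πD) = 93.3124·0.00254/(π·0.0378) = 1.99587 rev/s → ×60 = 119.752 rpm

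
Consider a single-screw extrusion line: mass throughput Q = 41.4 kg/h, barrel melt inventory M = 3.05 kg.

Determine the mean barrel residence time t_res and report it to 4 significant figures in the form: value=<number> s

Q_s = Q / 3600 = 41.4 / 3600 = 0.0115 kg/s
t_res = M / Q_s = 3.05 / 0.0115 = 265.217 s

value=265.2 s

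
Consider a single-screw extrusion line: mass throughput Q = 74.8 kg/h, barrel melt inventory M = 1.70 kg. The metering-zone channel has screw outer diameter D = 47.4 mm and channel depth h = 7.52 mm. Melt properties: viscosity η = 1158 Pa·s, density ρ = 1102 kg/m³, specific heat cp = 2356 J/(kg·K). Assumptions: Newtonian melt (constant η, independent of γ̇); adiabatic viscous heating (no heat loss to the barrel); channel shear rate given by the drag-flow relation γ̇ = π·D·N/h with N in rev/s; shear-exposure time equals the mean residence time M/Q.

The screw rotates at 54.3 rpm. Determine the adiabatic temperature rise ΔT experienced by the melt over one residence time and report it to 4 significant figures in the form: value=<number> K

value=11.72 K

Q_s = Q / 3600 = 74.8 / 3600 = 0.0207778 kg/s
t_res = M / Q_s = 1.70 ÷ 0.0207778 = 81.8182 s
Convert to SI: D = 0.0474 m, h = 0.00752 m, N = 54.3/60 = 0.905 rev/s
γ̇ = π D N / h = (π)(0.0474)(0.905) / 0.00752 = 17.9209 s⁻¹
ΔT = η·γ̇²·t_res / (ρ·cp) = 1158 · (17.9209)² · 81.8182 / (1102 · 2356) = 11.7198 K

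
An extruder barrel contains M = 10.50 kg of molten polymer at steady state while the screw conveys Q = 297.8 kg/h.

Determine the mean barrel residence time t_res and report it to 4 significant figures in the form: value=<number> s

value=126.9 s

Throughput in SI: Q_s = 297.8 kg/h ÷ 3600 s/h = 0.0827222 kg/s
t_res = M / Q_s = 10.50 ÷ 0.0827222 = 126.931 s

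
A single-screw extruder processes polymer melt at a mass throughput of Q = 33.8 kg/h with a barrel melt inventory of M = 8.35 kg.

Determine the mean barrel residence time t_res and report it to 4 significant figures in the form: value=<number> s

Q_s = Q / 3600 = 33.8 / 3600 = 0.00938889 kg/s
t_res = M / Q_s = 8.35 / 0.00938889 = 889.349 s

value=889.3 s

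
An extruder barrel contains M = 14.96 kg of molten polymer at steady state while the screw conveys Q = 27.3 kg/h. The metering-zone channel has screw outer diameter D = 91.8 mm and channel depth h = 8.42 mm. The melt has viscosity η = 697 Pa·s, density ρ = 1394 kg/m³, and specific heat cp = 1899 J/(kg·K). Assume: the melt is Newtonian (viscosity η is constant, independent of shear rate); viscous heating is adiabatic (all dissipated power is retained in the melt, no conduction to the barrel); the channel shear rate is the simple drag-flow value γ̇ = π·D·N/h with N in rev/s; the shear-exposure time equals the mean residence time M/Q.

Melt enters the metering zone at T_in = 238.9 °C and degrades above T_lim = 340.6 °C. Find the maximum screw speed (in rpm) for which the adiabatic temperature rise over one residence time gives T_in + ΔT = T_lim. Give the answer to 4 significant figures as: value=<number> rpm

value=24.51 rpm

Throughput in SI: Q_s = 27.3 kg/h ÷ 3600 s/h = 0.00758333 kg/s
t_res = M / Q_s = 14.96 ÷ 0.00758333 = 1972.75 s
D = 91.8 mm = 0.0918 m;  h = 8.42 mm = 0.00842 m
ΔT_a = T_lim − T_in = 340.6 − 238.9 = 101.7 K
Invert ΔT = ηγ̇²t_res/(ρcp) for γ̇: γ̇_max² = ΔT_a ρ cp / (η t_res) = 101.7·1394·1899 / (697·1972.75) = 195.796 s⁻²
γ̇_max = √195.796 = 13.9927 s⁻¹
N_max = γ̇_max·h / (π·D) = 13.9927 · 0.00842 / (π · 0.0918) = 0.408528 rev/s = 24.5117 rpm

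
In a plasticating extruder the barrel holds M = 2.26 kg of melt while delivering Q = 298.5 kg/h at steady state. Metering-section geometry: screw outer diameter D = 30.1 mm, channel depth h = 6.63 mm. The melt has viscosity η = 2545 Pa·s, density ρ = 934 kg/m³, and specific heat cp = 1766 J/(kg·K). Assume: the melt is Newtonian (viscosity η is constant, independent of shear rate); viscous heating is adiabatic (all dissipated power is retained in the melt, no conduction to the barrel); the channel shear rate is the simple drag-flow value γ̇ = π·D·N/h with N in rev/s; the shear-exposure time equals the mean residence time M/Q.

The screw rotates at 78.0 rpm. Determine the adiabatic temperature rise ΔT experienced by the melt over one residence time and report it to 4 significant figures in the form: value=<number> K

Q_s = Q / 3600 = 298.5 / 3600 = 0.0829167 kg/s
Mean residence time: t_res = M/Q_s = 2.26 kg / 0.0829167 kg/s = 27.2563 s
D = 30.1 mm = 0.0301 m;  h = 6.63 mm = 0.00663 m;  N = 78.0 rpm / 60 = 1.3 rev/s
γ̇ = π D N / h = (π)(0.0301)(1.3) / 0.00663 = 18.5416 s⁻¹
ΔT = η·γ̇²·t_res/(ρ·cp) = [2545 × 18.5416² × 27.2563] / [934 × 1766] = 14.458 K

value=14.46 K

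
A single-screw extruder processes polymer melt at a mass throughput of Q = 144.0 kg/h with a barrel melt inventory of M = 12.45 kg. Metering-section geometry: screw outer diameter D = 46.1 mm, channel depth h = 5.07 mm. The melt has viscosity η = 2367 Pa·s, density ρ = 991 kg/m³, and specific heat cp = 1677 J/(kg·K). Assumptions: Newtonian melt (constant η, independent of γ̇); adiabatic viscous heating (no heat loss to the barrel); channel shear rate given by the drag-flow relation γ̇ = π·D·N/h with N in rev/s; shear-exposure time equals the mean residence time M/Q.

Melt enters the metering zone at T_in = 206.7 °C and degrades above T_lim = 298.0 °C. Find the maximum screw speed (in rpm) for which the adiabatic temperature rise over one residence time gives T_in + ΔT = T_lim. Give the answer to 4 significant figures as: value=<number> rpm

value=30.14 rpm

Convert throughput: Q = 144.0 kg/h = 144.0/3600 = 0.04 kg/s
t_res = M / Q_s = 12.45 / 0.04 = 311.25 s
Convert to metres: D = 0.0461 m, h = 0.00507 m
Allowable rise: ΔT_a = T_lim − T_in = 298.0 − 206.7 = 91.3 K
Invert ΔT = ηγ̇²t_res/(ρcp) for γ̇: γ̇_max² = ΔT_a ρ cp / (η t_res) = 91.3·991·1677 / (2367·311.25) = 205.954 s⁻²
Take the square root: γ̇_max = √(205.954) = 14.3511 s⁻¹
N_max = γ̇_max·h / (π·D) = 14.3511 · 0.00507 / (π · 0.0461) = 0.502391 rev/s = 30.1435 rpm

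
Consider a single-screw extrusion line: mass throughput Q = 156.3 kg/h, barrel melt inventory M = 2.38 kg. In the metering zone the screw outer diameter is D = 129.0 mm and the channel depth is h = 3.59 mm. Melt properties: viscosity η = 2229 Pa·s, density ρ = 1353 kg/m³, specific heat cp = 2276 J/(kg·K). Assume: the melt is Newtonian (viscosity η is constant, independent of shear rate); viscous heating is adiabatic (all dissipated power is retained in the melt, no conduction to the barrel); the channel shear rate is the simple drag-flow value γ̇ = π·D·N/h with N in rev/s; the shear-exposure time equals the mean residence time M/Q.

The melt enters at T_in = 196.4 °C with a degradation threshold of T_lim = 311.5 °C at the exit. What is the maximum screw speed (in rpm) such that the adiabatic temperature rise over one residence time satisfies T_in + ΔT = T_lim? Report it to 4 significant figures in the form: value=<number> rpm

value=28.63 rpm

Throughput in SI: Q_s = 156.3 kg/h ÷ 3600 s/h = 0.0434167 kg/s
Mean residence time: t_res = M/Q_s = 2.38 kg / 0.0434167 kg/s = 54.8177 s
D = 129.0 mm = 0.129 m;  h = 3.59 mm = 0.00359 m
ΔT_a = T_lim − T_in = 311.5 °C − 196.4 °C = 115.1 K
Invert ΔT = ηγ̇²t_res/(ρcp) for γ̇: γ̇_max² = ΔT_a ρ cp / (η t_res) = 115.1·1353·2276 / (2229·54.8177) = 2900.78 s⁻²
γ̇_max = sqrt(2900.78) = 53.8589 s⁻¹
N_max = γ̇_max·h / (π·D) = 53.8589 · 0.00359 / (π · 0.129) = 0.477103 rev/s = 28.6262 rpm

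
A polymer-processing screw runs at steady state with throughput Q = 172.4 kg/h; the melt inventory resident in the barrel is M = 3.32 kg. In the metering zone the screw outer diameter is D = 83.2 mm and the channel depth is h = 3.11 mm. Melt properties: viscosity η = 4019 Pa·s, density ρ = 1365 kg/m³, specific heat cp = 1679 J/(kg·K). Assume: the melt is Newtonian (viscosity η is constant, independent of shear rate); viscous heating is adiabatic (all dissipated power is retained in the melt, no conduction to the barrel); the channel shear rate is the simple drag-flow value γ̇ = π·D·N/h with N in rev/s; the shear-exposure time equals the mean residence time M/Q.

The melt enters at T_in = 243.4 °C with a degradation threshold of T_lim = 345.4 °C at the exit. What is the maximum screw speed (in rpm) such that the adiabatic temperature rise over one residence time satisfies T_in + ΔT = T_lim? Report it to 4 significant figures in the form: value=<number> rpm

Q_s = Q / 3600 = 172.4 / 3600 = 0.0478889 kg/s
Mean residence time: t_res = M/Q_s = 3.32 kg / 0.0478889 kg/s = 69.3271 s
Geometry in SI: D = 83.2 mm → 0.0832 m, h = 3.11 mm → 0.00311 m
ΔT_a = T_lim − T_in = 345.4 − 243.4 = 102 K
γ̇_max² = ΔT_a·ρ·cp/(η·t_res) = 102·1365·1679/(4019·69.3271) = 839 s⁻²
γ̇_max = √839 = 28.9655 s⁻¹
N_max = γ̇_max·h / (π·D) = 28.9655 · 0.00311 / (π · 0.0832) = 0.344642 rev/s = 20.6785 rpm

value=20.68 rpm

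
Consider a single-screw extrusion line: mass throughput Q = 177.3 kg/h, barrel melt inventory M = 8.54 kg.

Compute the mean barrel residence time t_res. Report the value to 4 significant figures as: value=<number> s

value=173.4 s

Convert throughput: Q = 177.3 kg/h = 177.3/3600 = 0.04925 kg/s
Mean residence time: t_res = M/Q_s = 8.54 kg / 0.04925 kg/s = 173.401 s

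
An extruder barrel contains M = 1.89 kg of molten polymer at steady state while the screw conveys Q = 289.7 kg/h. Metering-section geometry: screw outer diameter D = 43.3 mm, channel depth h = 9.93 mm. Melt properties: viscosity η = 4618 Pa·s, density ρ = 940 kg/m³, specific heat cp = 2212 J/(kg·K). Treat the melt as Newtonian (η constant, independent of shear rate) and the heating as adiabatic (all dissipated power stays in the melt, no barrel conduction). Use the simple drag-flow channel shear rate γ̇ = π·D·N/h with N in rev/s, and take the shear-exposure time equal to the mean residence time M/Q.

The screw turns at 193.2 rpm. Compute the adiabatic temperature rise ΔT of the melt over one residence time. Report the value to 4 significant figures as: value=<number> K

value=101.5 K

Convert throughput: Q = 289.7 kg/h = 289.7/3600 = 0.0804722 kg/s
t_res = M / Q_s = 1.89 / 0.0804722 = 23.4864 s
Geometry in metres: D = 43.3 mm → 0.0433 m, h = 9.93 mm → 0.00993 m; screw speed N = 193.2 rpm = 3.22 rev/s
Shear rate: γ̇ = πDN/h = π·0.0433·3.22/0.00993 = 44.1107 s⁻¹
ΔT = η·γ̇²·t_res/(ρ·cp) = [4618 × 44.1107² × 23.4864] / [940 × 2212] = 101.495 K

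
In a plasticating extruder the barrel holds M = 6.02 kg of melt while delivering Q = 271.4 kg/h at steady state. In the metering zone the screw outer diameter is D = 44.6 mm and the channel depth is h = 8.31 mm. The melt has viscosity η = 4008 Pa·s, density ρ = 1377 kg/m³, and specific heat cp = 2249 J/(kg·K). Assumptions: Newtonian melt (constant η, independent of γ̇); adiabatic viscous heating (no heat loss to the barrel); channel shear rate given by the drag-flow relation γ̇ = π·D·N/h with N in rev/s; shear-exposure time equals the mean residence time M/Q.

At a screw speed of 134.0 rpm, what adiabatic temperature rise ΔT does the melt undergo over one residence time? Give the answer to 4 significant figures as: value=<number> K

value=146.5 K

Q_s = Q / 3600 = 271.4 / 3600 = 0.0753889 kg/s
t_res = M / Q_s = 6.02 / 0.0753889 = 79.8526 s
Geometry in metres: D = 44.6 mm → 0.0446 m, h = 8.31 mm → 0.00831 m; screw speed N = 134.0 rpm = 2.23333 rev/s
γ̇ = π·D·N / h = π · 0.0446 · 2.23333 / 0.00831 = 37.6563 s⁻¹
ΔT = η·γ̇²·t_res / (ρ·cp) = 4008 · (37.6563)² · 79.8526 / (1377 · 2249) = 146.544 K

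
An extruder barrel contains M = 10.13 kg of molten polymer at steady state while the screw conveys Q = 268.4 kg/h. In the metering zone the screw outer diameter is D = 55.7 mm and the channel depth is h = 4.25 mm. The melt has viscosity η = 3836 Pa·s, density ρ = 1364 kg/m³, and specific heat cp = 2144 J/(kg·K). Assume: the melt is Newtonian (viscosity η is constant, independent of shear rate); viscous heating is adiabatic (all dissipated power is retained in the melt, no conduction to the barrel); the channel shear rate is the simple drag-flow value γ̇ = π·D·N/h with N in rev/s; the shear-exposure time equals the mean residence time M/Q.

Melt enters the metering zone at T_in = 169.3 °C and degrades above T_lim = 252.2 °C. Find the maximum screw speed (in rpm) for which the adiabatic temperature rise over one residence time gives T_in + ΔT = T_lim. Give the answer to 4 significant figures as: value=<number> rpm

value=31.43 rpm

Q_s = Q / 3600 = 268.4 / 3600 = 0.0745556 kg/s
t_res = M / Q_s = 10.13 / 0.0745556 = 135.872 s
D = 55.7 mm = 0.0557 m;  h = 4.25 mm = 0.00425 m
Allowable rise: ΔT_a = T_lim − T_in = 252.2 − 169.3 = 82.9 K
Invert ΔT = ηγ̇²t_res/(ρcp) for γ̇: γ̇_max² = ΔT_a ρ cp / (η t_res) = 82.9·1364·2144 / (3836·135.872) = 465.142 s⁻²
Take the square root: γ̇_max = √(465.142) = 21.5672 s⁻¹
N_max = γ̇_max h / (πD) = 21.5672·0.00425/(π·0.0557) = 0.523813 rev/s → ×60 = 31.4288 rpm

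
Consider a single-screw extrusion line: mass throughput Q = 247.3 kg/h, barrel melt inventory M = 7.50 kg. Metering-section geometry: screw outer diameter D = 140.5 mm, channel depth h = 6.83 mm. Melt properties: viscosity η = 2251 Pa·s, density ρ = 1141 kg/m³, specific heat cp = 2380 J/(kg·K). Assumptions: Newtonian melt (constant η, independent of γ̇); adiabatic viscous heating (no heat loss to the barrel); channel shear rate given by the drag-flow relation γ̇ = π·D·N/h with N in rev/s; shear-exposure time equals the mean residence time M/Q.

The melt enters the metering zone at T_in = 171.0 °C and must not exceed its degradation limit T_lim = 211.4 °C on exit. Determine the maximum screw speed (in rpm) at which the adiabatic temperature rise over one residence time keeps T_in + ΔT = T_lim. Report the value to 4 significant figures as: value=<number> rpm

value=19.62 rpm

Q_s = Q / 3600 = 247.3 / 3600 = 0.0686944 kg/s
Mean residence time: t_res = M/Q_s = 7.50 kg / 0.0686944 kg/s = 109.179 s
Geometry in SI: D = 140.5 mm → 0.1405 m, h = 6.83 mm → 0.00683 m
ΔT_a = T_lim − T_in = 211.4 − 171.0 = 40.4 K
γ̇_max² = ΔT_a·ρ·cp / (η·t_res) = [40.4 × 1141 × 2380] / [2251 × 109.179] = 446.405 s⁻²
γ̇_max = sqrt(446.405) = 21.1283 s⁻¹
Solve γ̇ = πDN/h for N: N_max = γ̇_max·h/(π·D) = 21.1283 × 0.00683 / (π × 0.1405) = 0.326933 rev/s = 19.616 rpm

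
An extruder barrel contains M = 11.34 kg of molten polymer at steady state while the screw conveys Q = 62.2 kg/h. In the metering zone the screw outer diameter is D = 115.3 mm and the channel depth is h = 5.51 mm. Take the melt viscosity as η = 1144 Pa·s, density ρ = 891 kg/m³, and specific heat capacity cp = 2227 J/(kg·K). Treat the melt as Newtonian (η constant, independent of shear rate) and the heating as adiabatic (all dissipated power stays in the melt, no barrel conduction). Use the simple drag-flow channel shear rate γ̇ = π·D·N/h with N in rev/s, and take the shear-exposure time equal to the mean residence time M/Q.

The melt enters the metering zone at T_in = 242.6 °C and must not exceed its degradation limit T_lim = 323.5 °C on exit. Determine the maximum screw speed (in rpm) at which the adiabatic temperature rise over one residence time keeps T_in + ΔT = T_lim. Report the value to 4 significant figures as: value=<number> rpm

Q_s = Q / 3600 = 62.2 / 3600 = 0.0172778 kg/s
t_res = M / Q_s = 11.34 / 0.0172778 = 656.334 s
Geometry in SI: D = 115.3 mm → 0.1153 m, h = 5.51 mm → 0.00551 m
ΔT_a = T_lim − T_in = 323.5 − 242.6 = 80.9 K
Invert ΔT = ηγ̇²t_res/(ρcp) for γ̇: γ̇_max² = ΔT_a ρ cp / (η t_res) = 80.9·891·2227 / (1144·656.334) = 213.794 s⁻²
Take the square root: γ̇_max = √(213.794) = 14.6217 s⁻¹
N_max = γ̇_max h / (πD) = 14.6217·0.00551/(π·0.1153) = 0.222418 rev/s → ×60 = 13.3451 rpm

value=13.35 rpm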